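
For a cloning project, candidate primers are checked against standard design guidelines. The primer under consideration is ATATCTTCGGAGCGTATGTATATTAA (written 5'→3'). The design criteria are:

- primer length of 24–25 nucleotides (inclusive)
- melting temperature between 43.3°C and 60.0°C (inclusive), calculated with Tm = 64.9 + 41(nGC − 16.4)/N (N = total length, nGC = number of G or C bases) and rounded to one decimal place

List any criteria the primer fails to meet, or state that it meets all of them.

Fails: length.

Base counts: A=8, T=10, G=5, C=3 (length 26).
length: length 26, outside 24–25 ✗
Tm: Tm = 64.9 + 41·(8 − 16.4)/26 = 51.7°C ✓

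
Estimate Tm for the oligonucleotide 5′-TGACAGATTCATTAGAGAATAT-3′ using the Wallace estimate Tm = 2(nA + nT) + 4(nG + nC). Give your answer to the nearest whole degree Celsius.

56°C

Base counts: A=9, T=7, G=4, C=2 (length 22).
Tm = 2·(9+7) + 4·(4+2) = 2·16 + 4·6 = 32 + 24 = 56°C.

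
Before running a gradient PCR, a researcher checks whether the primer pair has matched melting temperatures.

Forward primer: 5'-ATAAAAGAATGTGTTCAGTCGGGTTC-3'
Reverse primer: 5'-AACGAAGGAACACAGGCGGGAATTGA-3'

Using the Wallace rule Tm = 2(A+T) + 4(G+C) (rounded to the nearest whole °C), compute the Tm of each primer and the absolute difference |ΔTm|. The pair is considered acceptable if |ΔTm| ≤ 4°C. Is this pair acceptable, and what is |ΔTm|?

Forward: A=8 T=8 G=7 C=3 → Tm = 2·16 + 4·10 = 72°C.
Reverse: A=11 T=2 G=9 C=4 → Tm = 2·13 + 4·13 = 78°C.
|ΔTm| = |72 − 78| = 6°C, > 4°C.

|ΔTm| = 6°C; the pair is not acceptable.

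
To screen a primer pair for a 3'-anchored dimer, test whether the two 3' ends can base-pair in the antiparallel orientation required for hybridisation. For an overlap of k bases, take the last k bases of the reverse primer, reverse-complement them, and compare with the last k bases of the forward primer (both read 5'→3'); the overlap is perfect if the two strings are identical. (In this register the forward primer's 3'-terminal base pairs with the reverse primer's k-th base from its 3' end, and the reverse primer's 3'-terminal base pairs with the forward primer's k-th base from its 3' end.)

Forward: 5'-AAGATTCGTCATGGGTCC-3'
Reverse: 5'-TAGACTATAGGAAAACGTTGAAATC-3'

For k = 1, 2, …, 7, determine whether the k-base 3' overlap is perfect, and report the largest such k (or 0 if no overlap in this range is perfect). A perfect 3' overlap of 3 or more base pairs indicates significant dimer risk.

Longest perfect overlap: 0 complementary base pairs; below the dimer-risk threshold (threshold 3).

Last 7 bases (5'→3') — forward …TGGGTCC, reverse …TGAAATC.
Reverse complement of the reverse primer's last 7 bases: GATTTCA; its first k bases are the reverse complement of the reverse primer's last k bases, so a perfect k-base overlap needs the forward primer's last k bases to equal them.
Comparing (forward last k vs required): k=1: C vs G ✗; k=2: CC vs GA ✗; k=3: TCC vs GAT ✗; k=4: GTCC vs GATT ✗; k=5: GGTCC vs GATTT ✗; k=6: GGGTCC vs GATTTC ✗; k=7: TGGGTCC vs GATTTCA ✗.
No overlap length from 1 to 7 is perfect, so the longest perfect 3' overlap is 0.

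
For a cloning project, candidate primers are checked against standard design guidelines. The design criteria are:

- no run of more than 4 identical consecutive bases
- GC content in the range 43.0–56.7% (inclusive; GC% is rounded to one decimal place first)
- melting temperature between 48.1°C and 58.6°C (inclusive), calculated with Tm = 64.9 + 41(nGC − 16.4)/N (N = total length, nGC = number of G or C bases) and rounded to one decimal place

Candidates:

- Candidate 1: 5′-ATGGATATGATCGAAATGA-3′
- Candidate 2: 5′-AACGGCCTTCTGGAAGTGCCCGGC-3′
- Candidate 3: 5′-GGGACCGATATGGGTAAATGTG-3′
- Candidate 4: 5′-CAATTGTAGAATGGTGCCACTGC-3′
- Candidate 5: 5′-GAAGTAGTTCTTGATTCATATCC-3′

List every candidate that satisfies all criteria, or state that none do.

Candidate 3 and Candidate 4.

Candidate 1 (19 nt, A=8 T=5 G=5 C=1): longest run = 3 ✓; GC 6/19 = 31.6%, outside 43.0–56.7% ✗; Tm = 64.9 + 41·(6 − 16.4)/19 = 42.5°C, outside 48.1–58.6°C ✗ — fails.
Candidate 2 (24 nt, A=4 T=4 G=8 C=8): longest run = 3 ✓; GC 16/24 = 66.7%, outside 43.0–56.7% ✗; Tm = 64.9 + 41·(16 − 16.4)/24 = 64.2°C, outside 48.1–58.6°C ✗ — fails.
Candidate 3 (22 nt, A=6 T=5 G=9 C=2): longest run = 3 ✓; GC 11/22 = 50.0% ✓; Tm = 64.9 + 41·(11 − 16.4)/22 = 54.8°C ✓ — passes.
Candidate 4 (23 nt, A=6 T=6 G=6 C=5): longest run = 2 ✓; GC 11/23 = 47.8% ✓; Tm = 64.9 + 41·(11 − 16.4)/23 = 55.3°C ✓ — passes.
Candidate 5 (23 nt, A=6 T=9 G=4 C=4): longest run = 2 ✓; GC 8/23 = 34.8%, outside 43.0–56.7% ✗; Tm = 64.9 + 41·(8 − 16.4)/23 = 49.9°C ✓ — fails.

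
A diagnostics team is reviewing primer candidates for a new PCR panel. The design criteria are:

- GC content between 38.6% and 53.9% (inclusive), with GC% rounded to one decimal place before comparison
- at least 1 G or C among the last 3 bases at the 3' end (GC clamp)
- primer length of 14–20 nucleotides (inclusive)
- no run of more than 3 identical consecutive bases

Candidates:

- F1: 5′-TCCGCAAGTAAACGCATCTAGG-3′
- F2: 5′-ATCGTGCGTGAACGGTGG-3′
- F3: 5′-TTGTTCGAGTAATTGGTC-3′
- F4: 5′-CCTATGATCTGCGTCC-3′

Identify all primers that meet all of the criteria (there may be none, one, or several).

F1 (22 nt, A=7 T=4 G=5 C=6): GC 11/22 = 50.0% ✓; 3' end AGG has 2 G/C ✓; length 22, outside 14–20 ✗; longest run = 3 ✓ — fails.
F2 (18 nt, A=3 T=4 G=8 C=3): GC 11/18 = 61.1%, outside 38.6–53.9% ✗; 3' end TGG has 2 G/C ✓; length 18 ✓; longest run = 2 ✓ — fails.
F3 (18 nt, A=3 T=8 G=5 C=2): GC 7/18 = 38.9% ✓; 3' end GTC has 2 G/C ✓; length 18 ✓; longest run = 2 ✓ — passes.
F4 (16 nt, A=2 T=5 G=3 C=6): GC 9/16 = 56.3%, outside 38.6–53.9% ✗; 3' end TCC has 2 G/C ✓; length 16 ✓; longest run = 2 ✓ — fails.

F3 only.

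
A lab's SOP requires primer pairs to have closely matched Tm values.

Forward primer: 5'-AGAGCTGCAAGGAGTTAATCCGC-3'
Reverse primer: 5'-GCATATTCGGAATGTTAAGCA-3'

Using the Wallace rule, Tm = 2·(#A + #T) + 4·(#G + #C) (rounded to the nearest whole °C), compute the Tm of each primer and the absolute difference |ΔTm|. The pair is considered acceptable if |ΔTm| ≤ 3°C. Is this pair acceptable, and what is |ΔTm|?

|ΔTm| = 12°C; the pair is not acceptable.

Forward: A=7 T=4 G=7 C=5 → Tm = 2·11 + 4·12 = 70°C.
Reverse: A=7 T=6 G=5 C=3 → Tm = 2·13 + 4·8 = 58°C.
|ΔTm| = |70 − 58| = 12°C, > 3°C.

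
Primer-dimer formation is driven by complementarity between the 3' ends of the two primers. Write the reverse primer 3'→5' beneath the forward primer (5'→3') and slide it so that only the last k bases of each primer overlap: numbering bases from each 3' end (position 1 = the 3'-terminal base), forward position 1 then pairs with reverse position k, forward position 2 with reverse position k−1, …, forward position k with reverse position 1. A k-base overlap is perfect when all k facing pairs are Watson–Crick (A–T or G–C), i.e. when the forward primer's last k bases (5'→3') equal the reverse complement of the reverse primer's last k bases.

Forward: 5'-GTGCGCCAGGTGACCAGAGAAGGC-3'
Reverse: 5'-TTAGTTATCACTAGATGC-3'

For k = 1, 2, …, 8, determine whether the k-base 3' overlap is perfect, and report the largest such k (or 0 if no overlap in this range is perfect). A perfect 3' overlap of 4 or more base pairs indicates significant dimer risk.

Longest perfect overlap: 2 complementary base pairs; below the dimer-risk threshold (threshold 4).

Last 8 bases (5'→3') — forward …GAGAAGGC, reverse …CTAGATGC.
Reverse complement of the reverse primer's last 8 bases: GCATCTAG; its first k bases are the reverse complement of the reverse primer's last k bases, so a perfect k-base overlap needs the forward primer's last k bases to equal them.
Comparing (forward last k vs required): k=1: C vs G ✗; k=2: GC vs GC ✓; k=3: GGC vs GCA ✗; k=4: AGGC vs GCAT ✗; k=5: AAGGC vs GCATC ✗; k=6: GAAGGC vs GCATCT ✗; k=7: AGAAGGC vs GCATCTA ✗; k=8: GAGAAGGC vs GCATCTAG ✗.
Only k = 2 is perfect, so the longest perfect 3' overlap is 2.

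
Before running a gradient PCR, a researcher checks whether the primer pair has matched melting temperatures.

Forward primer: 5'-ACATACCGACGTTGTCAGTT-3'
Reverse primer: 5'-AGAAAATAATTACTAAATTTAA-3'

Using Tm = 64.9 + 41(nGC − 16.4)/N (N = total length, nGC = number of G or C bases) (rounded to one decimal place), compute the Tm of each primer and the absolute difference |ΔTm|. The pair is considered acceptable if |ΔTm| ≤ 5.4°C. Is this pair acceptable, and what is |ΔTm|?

Forward: G+C = 9, N = 20 → Tm = 64.9 + 41·(9 − 16.4)/20 = 49.7°C.
Reverse: G+C = 2, N = 22 → Tm = 64.9 + 41·(2 − 16.4)/22 = 38.1°C.
|ΔTm| = |49.7 − 38.1| = 11.6°C, > 5.4°C.

|ΔTm| = 11.6°C; the pair is not acceptable.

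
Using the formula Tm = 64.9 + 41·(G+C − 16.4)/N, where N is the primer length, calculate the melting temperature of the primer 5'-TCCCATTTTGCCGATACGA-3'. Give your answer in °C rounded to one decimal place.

48.9°C

Base counts: A=4, T=6, G=3, C=6; G+C = 9, N = 19.
Tm = 64.9 + 41·(9 − 16.4)/19 = 64.9 + -303.40/19 = 48.9°C.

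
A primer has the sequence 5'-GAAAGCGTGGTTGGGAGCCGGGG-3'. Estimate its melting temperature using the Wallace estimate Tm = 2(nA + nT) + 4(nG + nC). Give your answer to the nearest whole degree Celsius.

Base counts: A=4, T=3, G=13, C=3 (length 23).
Tm = 2·(4+3) + 4·(13+3) = 2·7 + 4·16 = 14 + 64 = 78°C.

78°C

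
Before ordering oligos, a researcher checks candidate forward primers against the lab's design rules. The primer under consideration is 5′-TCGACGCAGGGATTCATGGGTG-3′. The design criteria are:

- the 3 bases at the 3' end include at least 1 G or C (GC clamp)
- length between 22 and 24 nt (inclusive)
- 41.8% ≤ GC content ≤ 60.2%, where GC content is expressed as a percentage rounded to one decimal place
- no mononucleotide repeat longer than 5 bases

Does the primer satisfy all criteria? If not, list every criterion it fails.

Meets all criteria.

Base counts: A=4, T=5, G=9, C=4 (length 22).
GC clamp: 3' end GTG has 2 G/C ✓
length: length 22 ✓
GC content: GC 13/22 = 59.1% ✓
homopolymer run: longest run = 3 ✓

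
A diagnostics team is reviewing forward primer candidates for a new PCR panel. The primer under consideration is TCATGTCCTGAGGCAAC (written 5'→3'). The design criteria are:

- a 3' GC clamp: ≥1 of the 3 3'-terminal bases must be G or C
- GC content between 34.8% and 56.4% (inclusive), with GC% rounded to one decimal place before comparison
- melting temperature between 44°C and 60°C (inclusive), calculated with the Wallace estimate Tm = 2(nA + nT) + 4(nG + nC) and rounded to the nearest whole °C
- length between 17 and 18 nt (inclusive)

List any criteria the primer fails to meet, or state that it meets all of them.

Meets all criteria.

Base counts: A=4, T=4, G=4, C=5 (length 17).
GC clamp: 3' end AAC has 1 G/C ✓
GC content: GC 9/17 = 52.9% ✓
Tm: Tm = 2·8 + 4·9 = 52°C ✓
length: length 17 ✓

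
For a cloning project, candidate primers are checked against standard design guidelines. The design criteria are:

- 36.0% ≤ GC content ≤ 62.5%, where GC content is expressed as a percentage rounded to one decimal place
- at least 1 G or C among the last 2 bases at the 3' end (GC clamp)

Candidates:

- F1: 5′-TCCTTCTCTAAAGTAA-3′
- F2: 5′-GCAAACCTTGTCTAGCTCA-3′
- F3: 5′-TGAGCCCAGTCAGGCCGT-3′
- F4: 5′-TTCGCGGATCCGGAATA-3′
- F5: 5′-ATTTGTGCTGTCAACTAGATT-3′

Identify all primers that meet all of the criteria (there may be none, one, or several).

F2 only.

F1 (16 nt, A=5 T=6 G=1 C=4): GC 5/16 = 31.3%, outside 36.0–62.5% ✗; 3' end AA has 0 G/C, need ≥1 ✗ — fails.
F2 (19 nt, A=5 T=5 G=3 C=6): GC 9/19 = 47.4% ✓; 3' end CA has 1 G/C ✓ — passes.
F3 (18 nt, A=3 T=3 G=6 C=6): GC 12/18 = 66.7%, outside 36.0–62.5% ✗; 3' end GT has 1 G/C ✓ — fails.
F4 (17 nt, A=4 T=4 G=5 C=4): GC 9/17 = 52.9% ✓; 3' end TA has 0 G/C, need ≥1 ✗ — fails.
F5 (21 nt, A=5 T=9 G=4 C=3): GC 7/21 = 33.3%, outside 36.0–62.5% ✗; 3' end TT has 0 G/C, need ≥1 ✗ — fails.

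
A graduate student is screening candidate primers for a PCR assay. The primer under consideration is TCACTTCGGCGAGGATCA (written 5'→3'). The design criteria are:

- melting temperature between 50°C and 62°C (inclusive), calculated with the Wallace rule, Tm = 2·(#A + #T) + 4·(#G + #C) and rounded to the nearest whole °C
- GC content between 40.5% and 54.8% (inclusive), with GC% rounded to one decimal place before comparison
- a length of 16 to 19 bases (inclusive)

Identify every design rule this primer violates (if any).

Base counts: A=4, T=4, G=5, C=5 (length 18).
Tm: Tm = 2·8 + 4·10 = 56°C ✓
GC content: GC 10/18 = 55.6%, outside 40.5–54.8% ✗
length: length 18 ✓

Fails: GC content.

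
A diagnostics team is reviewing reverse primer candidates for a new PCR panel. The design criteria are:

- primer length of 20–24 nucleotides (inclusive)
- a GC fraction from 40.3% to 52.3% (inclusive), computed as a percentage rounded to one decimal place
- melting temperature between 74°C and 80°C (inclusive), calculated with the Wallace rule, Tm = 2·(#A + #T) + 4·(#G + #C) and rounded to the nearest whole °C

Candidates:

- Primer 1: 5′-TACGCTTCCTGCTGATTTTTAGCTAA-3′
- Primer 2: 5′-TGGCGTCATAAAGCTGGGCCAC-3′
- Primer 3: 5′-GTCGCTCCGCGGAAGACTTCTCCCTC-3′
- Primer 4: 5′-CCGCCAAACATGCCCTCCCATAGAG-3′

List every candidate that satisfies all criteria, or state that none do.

None of the candidates satisfy all criteria.

Primer 1 (26 nt, A=5 T=11 G=4 C=6): length 26, outside 20–24 ✗; GC 10/26 = 38.5%, outside 40.3–52.3% ✗; Tm = 2·16 + 4·10 = 72°C, outside 74–80°C ✗ — fails.
Primer 2 (22 nt, A=5 T=4 G=7 C=6): length 22 ✓; GC 13/22 = 59.1%, outside 40.3–52.3% ✗; Tm = 2·9 + 4·13 = 70°C, outside 74–80°C ✗ — fails.
Primer 3 (26 nt, A=3 T=6 G=6 C=11): length 26, outside 20–24 ✗; GC 17/26 = 65.4%, outside 40.3–52.3% ✗; Tm = 2·9 + 4·17 = 86°C, outside 74–80°C ✗ — fails.
Primer 4 (25 nt, A=7 T=3 G=4 C=11): length 25, outside 20–24 ✗; GC 15/25 = 60.0%, outside 40.3–52.3% ✗; Tm = 2·10 + 4·15 = 80°C ✓ — fails.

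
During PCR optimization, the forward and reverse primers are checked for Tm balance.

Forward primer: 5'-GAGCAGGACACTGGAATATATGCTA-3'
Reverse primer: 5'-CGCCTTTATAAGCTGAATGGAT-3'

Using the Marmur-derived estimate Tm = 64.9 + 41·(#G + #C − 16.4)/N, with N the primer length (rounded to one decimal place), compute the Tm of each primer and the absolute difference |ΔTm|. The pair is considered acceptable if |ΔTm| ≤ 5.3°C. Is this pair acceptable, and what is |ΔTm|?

Forward: G+C = 11, N = 25 → Tm = 64.9 + 41·(11 − 16.4)/25 = 56.0°C.
Reverse: G+C = 9, N = 22 → Tm = 64.9 + 41·(9 − 16.4)/22 = 51.1°C.
|ΔTm| = |56.0 − 51.1| = 4.9°C, ≤ 5.3°C.

|ΔTm| = 4.9°C; the pair is acceptable.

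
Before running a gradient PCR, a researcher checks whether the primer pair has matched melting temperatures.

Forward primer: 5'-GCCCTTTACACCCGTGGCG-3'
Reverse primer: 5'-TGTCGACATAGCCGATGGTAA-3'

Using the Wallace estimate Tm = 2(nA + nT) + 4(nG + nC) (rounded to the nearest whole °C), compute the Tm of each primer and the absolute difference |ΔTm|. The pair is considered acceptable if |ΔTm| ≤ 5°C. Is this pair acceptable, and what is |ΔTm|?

Forward: A=2 T=4 G=5 C=8 → Tm = 2·6 + 4·13 = 64°C.
Reverse: A=6 T=5 G=6 C=4 → Tm = 2·11 + 4·10 = 62°C.
|ΔTm| = |64 − 62| = 2°C, ≤ 5°C.

|ΔTm| = 2°C; the pair is acceptable.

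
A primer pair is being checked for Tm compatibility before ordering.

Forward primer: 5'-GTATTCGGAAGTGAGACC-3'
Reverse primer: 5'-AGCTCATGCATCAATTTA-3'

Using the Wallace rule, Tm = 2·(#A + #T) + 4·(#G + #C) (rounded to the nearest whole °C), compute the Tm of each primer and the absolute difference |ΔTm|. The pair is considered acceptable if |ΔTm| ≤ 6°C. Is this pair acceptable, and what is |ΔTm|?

Forward: A=5 T=4 G=6 C=3 → Tm = 2·9 + 4·9 = 54°C.
Reverse: A=6 T=6 G=2 C=4 → Tm = 2·12 + 4·6 = 48°C.
|ΔTm| = |54 − 48| = 6°C, ≤ 6°C.

|ΔTm| = 6°C; the pair is acceptable.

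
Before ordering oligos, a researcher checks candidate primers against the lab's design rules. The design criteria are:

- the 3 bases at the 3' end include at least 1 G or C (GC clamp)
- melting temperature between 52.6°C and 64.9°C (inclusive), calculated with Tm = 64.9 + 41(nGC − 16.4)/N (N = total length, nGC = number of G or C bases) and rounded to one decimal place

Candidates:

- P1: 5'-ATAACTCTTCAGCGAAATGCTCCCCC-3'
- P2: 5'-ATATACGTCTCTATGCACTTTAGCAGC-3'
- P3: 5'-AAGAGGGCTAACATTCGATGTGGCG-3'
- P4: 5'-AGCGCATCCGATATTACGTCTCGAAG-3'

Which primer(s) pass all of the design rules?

P1 (26 nt, A=7 T=6 G=3 C=10): 3' end CCC has 3 G/C ✓; Tm = 64.9 + 41·(13 − 16.4)/26 = 59.5°C ✓ — passes.
P2 (27 nt, A=7 T=9 G=4 C=7): 3' end AGC has 2 G/C ✓; Tm = 64.9 + 41·(11 − 16.4)/27 = 56.7°C ✓ — passes.
P3 (25 nt, A=7 T=5 G=9 C=4): 3' end GCG has 3 G/C ✓; Tm = 64.9 + 41·(13 − 16.4)/25 = 59.3°C ✓ — passes.
P4 (26 nt, A=7 T=6 G=6 C=7): 3' end AAG has 1 G/C ✓; Tm = 64.9 + 41·(13 − 16.4)/26 = 59.5°C ✓ — passes.

P1, P2, P3 and P4.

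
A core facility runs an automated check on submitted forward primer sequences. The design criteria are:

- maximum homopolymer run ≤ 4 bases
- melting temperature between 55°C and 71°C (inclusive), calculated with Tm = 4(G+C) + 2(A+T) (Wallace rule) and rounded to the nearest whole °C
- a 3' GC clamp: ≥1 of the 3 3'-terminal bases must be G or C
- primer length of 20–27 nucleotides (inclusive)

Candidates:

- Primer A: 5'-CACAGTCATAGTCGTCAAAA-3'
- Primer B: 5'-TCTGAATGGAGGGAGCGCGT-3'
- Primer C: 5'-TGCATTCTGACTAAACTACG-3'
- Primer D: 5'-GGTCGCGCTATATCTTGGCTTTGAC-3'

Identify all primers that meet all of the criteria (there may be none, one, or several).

Primer B and Primer C.

Primer A (20 nt, A=8 T=4 G=3 C=5): longest run = 4 ✓; Tm = 2·12 + 4·8 = 56°C ✓; 3' end AAA has 0 G/C, need ≥1 ✗; length 20 ✓ — fails.
Primer B (20 nt, A=4 T=4 G=9 C=3): longest run = 3 ✓; Tm = 2·8 + 4·12 = 64°C ✓; 3' end CGT has 2 G/C ✓; length 20 ✓ — passes.
Primer C (20 nt, A=6 T=6 G=3 C=5): longest run = 3 ✓; Tm = 2·12 + 4·8 = 56°C ✓; 3' end ACG has 2 G/C ✓; length 20 ✓ — passes.
Primer D (25 nt, A=3 T=9 G=7 C=6): longest run = 3 ✓; Tm = 2·12 + 4·13 = 76°C, outside 55–71°C ✗; 3' end GAC has 2 G/C ✓; length 25 ✓ — fails.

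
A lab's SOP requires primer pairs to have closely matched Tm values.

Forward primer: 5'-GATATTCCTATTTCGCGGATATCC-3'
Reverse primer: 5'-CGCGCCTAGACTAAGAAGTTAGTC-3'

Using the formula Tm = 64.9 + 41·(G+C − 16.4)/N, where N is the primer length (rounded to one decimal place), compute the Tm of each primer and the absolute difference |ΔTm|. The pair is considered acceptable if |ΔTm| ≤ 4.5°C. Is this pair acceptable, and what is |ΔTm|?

|ΔTm| = 3.4°C; the pair is acceptable.

Forward: G+C = 10, N = 24 → Tm = 64.9 + 41·(10 − 16.4)/24 = 54.0°C.
Reverse: G+C = 12, N = 24 → Tm = 64.9 + 41·(12 − 16.4)/24 = 57.4°C.
|ΔTm| = |54.0 − 57.4| = 3.4°C, ≤ 4.5°C.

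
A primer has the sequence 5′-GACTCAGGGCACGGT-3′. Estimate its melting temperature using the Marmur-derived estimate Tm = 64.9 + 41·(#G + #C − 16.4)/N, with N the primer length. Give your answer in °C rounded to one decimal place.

47.4°C

Base counts: A=3, T=2, G=6, C=4; G+C = 10, N = 15.
Tm = 64.9 + 41·(10 − 16.4)/15 = 64.9 + -262.40/15 = 47.4°C.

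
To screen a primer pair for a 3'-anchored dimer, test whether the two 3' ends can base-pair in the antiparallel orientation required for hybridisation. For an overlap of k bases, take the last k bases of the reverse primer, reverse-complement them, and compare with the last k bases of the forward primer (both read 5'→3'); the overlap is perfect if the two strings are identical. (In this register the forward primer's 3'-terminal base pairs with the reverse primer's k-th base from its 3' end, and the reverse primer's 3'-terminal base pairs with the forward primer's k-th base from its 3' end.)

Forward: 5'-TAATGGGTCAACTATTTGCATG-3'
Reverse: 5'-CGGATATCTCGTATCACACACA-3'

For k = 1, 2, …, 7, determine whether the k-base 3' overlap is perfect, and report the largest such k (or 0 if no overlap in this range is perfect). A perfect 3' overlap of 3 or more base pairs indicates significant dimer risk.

Longest perfect overlap: 2 complementary base pairs; below the dimer-risk threshold (threshold 3).

Last 7 bases (5'→3') — forward …TTGCATG, reverse …ACACACA.
Reverse complement of the reverse primer's last 7 bases: TGTGTGT; its first k bases are the reverse complement of the reverse primer's last k bases, so a perfect k-base overlap needs the forward primer's last k bases to equal them.
Comparing (forward last k vs required): k=1: G vs T ✗; k=2: TG vs TG ✓; k=3: ATG vs TGT ✗; k=4: CATG vs TGTG ✗; k=5: GCATG vs TGTGT ✗; k=6: TGCATG vs TGTGTG ✗; k=7: TTGCATG vs TGTGTGT ✗.
Only k = 2 is perfect, so the longest perfect 3' overlap is 2.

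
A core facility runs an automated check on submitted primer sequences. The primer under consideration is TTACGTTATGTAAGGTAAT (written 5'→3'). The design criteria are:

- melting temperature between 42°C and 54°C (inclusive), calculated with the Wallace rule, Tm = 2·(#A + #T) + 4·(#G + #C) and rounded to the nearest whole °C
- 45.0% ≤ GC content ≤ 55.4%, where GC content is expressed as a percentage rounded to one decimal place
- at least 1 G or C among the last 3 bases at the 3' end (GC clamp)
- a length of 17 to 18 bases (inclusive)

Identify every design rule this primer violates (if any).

Fails: GC content, GC clamp, length.

Base counts: A=6, T=8, G=4, C=1 (length 19).
Tm: Tm = 2·14 + 4·5 = 48°C ✓
GC content: GC 5/19 = 26.3%, outside 45.0–55.4% ✗
GC clamp: 3' end AAT has 0 G/C, need ≥1 ✗
length: length 19, outside 17–18 ✗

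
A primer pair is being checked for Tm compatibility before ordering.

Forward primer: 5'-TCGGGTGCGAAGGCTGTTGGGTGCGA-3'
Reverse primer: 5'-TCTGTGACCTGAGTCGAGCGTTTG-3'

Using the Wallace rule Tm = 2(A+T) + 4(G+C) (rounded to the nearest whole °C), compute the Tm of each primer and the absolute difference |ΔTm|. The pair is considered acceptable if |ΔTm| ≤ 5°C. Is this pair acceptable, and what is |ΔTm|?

|ΔTm| = 12°C; the pair is not acceptable.

Forward: A=3 T=6 G=13 C=4 → Tm = 2·9 + 4·17 = 86°C.
Reverse: A=3 T=8 G=8 C=5 → Tm = 2·11 + 4·13 = 74°C.
|ΔTm| = |86 − 74| = 12°C, > 5°C.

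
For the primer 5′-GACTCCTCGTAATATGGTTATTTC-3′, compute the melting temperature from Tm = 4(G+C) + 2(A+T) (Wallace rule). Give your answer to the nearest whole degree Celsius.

66°C

Base counts: A=5, T=10, G=4, C=5 (length 24).
Tm = 2·(5+10) + 4·(4+5) = 2·15 + 4·9 = 30 + 36 = 66°C.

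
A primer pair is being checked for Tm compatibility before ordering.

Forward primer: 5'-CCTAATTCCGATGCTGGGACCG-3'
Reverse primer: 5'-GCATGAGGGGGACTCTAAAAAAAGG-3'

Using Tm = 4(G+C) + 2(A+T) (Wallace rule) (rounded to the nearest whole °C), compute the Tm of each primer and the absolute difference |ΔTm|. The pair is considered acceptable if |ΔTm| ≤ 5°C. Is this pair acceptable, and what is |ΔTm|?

|ΔTm| = 4°C; the pair is acceptable.

Forward: A=4 T=5 G=6 C=7 → Tm = 2·9 + 4·13 = 70°C.
Reverse: A=10 T=3 G=9 C=3 → Tm = 2·13 + 4·12 = 74°C.
|ΔTm| = |70 − 74| = 4°C, ≤ 5°C.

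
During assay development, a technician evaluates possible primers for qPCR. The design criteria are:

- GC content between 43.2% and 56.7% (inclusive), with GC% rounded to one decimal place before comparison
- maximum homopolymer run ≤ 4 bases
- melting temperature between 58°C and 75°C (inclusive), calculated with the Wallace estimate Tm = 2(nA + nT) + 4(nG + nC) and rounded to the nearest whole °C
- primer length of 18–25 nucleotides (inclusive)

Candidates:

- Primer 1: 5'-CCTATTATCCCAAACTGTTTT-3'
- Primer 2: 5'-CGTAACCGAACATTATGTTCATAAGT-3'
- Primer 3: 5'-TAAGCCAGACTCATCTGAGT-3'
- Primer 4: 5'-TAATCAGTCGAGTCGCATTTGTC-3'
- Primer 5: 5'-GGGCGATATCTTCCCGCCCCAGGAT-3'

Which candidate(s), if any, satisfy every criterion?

Primer 1 (21 nt, A=5 T=9 G=1 C=6): GC 7/21 = 33.3%, outside 43.2–56.7% ✗; longest run = 4 ✓; Tm = 2·14 + 4·7 = 56°C, outside 58–75°C ✗; length 21 ✓ — fails.
Primer 2 (26 nt, A=9 T=8 G=4 C=5): GC 9/26 = 34.6%, outside 43.2–56.7% ✗; longest run = 2 ✓; Tm = 2·17 + 4·9 = 70°C ✓; length 26, outside 18–25 ✗ — fails.
Primer 3 (20 nt, A=6 T=5 G=4 C=5): GC 9/20 = 45.0% ✓; longest run = 2 ✓; Tm = 2·11 + 4·9 = 58°C ✓; length 20 ✓ — passes.
Primer 4 (23 nt, A=5 T=8 G=5 C=5): GC 10/23 = 43.5% ✓; longest run = 3 ✓; Tm = 2·13 + 4·10 = 66°C ✓; length 23 ✓ — passes.
Primer 5 (25 nt, A=4 T=5 G=7 C=9): GC 16/25 = 64.0%, outside 43.2–56.7% ✗; longest run = 4 ✓; Tm = 2·9 + 4·16 = 82°C, outside 58–75°C ✗; length 25 ✓ — fails.

Primer 3 and Primer 4.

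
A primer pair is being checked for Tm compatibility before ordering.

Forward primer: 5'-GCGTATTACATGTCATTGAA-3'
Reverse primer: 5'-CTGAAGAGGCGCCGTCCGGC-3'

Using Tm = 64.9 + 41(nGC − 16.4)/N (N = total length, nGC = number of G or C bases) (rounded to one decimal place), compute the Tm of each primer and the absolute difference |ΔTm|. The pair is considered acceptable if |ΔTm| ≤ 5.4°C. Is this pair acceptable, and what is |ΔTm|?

|ΔTm| = 16.4°C; the pair is not acceptable.

Forward: G+C = 7, N = 20 → Tm = 64.9 + 41·(7 − 16.4)/20 = 45.6°C.
Reverse: G+C = 15, N = 20 → Tm = 64.9 + 41·(15 − 16.4)/20 = 62.0°C.
|ΔTm| = |45.6 − 62.0| = 16.4°C, > 5.4°C.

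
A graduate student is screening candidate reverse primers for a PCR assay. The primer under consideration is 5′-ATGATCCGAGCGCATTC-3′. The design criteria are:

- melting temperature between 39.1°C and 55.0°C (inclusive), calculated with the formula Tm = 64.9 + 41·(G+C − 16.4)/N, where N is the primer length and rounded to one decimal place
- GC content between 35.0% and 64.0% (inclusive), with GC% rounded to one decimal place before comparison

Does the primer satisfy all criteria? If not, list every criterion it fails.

Meets all criteria.

Base counts: A=4, T=4, G=4, C=5 (length 17).
Tm: Tm = 64.9 + 41·(9 − 16.4)/17 = 47.1°C ✓
GC content: GC 9/17 = 52.9% ✓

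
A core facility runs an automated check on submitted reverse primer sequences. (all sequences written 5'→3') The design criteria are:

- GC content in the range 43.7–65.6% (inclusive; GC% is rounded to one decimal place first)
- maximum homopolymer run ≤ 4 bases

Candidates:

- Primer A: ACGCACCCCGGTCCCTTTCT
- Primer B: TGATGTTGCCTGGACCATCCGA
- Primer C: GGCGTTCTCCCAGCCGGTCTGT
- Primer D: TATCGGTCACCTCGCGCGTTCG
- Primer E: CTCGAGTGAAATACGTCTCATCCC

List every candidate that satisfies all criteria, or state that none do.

Primer A (20 nt, A=2 T=5 G=3 C=10): GC 13/20 = 65.0% ✓; longest run = 4 ✓ — passes.
Primer B (22 nt, A=4 T=6 G=6 C=6): GC 12/22 = 54.5% ✓; longest run = 2 ✓ — passes.
Primer C (22 nt, A=1 T=6 G=7 C=8): GC 15/22 = 68.2%, outside 43.7–65.6% ✗; longest run = 3 ✓ — fails.
Primer D (22 nt, A=2 T=6 G=6 C=8): GC 14/22 = 63.6% ✓; longest run = 2 ✓ — passes.
Primer E (24 nt, A=6 T=6 G=4 C=8): GC 12/24 = 50.0% ✓; longest run = 3 ✓ — passes.

Primer A, Primer B, Primer D and Primer E.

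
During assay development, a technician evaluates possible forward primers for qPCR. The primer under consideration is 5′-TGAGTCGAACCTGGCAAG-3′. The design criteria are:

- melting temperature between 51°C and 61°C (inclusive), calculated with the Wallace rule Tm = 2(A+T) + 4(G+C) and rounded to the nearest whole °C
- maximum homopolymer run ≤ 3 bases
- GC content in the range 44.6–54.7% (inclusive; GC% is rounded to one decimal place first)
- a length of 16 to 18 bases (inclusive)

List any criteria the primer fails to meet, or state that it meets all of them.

Base counts: A=5, T=3, G=6, C=4 (length 18).
Tm: Tm = 2·8 + 4·10 = 56°C ✓
homopolymer run: longest run = 2 ✓
GC content: GC 10/18 = 55.6%, outside 44.6–54.7% ✗
length: length 18 ✓

Fails: GC content.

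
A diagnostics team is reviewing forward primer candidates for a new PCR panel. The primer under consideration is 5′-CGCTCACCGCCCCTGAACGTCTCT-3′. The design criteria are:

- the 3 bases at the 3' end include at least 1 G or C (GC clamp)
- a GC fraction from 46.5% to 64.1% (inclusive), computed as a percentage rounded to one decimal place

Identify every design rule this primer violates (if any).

Base counts: A=3, T=5, G=4, C=12 (length 24).
GC clamp: 3' end TCT has 1 G/C ✓
GC content: GC 16/24 = 66.7%, outside 46.5–64.1% ✗

Fails: GC content.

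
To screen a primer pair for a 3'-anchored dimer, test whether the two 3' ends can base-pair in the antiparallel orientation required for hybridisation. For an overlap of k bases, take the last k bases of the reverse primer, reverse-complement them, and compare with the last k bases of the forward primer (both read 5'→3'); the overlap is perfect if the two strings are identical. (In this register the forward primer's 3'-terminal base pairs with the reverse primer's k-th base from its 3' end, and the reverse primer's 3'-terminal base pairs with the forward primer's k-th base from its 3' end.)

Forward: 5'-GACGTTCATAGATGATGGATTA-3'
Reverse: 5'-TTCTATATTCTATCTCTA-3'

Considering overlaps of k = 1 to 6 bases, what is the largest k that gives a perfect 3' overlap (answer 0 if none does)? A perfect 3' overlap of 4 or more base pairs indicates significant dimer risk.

Last 6 bases (5'→3') — forward …GGATTA, reverse …TCTCTA.
Reverse complement of the reverse primer's last 6 bases: TAGAGA; its first k bases are the reverse complement of the reverse primer's last k bases, so a perfect k-base overlap needs the forward primer's last k bases to equal them.
Comparing (forward last k vs required): k=1: A vs T ✗; k=2: TA vs TA ✓; k=3: TTA vs TAG ✗; k=4: ATTA vs TAGA ✗; k=5: GATTA vs TAGAG ✗; k=6: GGATTA vs TAGAGA ✗.
Only k = 2 is perfect, so the longest perfect 3' overlap is 2.

Longest perfect overlap: 2 complementary base pairs; below the dimer-risk threshold (threshold 4).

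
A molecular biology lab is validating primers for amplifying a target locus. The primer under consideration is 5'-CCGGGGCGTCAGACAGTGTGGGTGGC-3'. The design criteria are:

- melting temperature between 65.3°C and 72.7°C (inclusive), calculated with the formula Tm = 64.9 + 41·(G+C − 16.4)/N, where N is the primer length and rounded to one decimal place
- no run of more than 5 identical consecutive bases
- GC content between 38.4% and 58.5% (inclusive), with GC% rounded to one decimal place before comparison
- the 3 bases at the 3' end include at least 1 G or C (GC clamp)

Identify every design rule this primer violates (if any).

Base counts: A=3, T=4, G=13, C=6 (length 26).
Tm: Tm = 64.9 + 41·(19 − 16.4)/26 = 69.0°C ✓
homopolymer run: longest run = 4 ✓
GC content: GC 19/26 = 73.1%, outside 38.4–58.5% ✗
GC clamp: 3' end GGC has 3 G/C ✓

Fails: GC content.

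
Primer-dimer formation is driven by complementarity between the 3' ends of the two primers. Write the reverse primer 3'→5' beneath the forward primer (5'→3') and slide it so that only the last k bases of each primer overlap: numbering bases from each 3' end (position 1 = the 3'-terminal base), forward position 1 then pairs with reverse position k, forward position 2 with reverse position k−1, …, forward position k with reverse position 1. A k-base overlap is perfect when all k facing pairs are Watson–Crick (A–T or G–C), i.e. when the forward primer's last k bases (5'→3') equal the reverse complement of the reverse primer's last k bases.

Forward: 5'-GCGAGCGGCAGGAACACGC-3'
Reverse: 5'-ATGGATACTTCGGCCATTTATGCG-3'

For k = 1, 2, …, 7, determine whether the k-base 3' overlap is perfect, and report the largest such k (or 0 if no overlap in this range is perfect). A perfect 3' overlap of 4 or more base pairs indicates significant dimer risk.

Last 7 bases (5'→3') — forward …AACACGC, reverse …TTATGCG.
Reverse complement of the reverse primer's last 7 bases: CGCATAA; its first k bases are the reverse complement of the reverse primer's last k bases, so a perfect k-base overlap needs the forward primer's last k bases to equal them.
Comparing (forward last k vs required): k=1: C vs C ✓; k=2: GC vs CG ✗; k=3: CGC vs CGC ✓; k=4: ACGC vs CGCA ✗; k=5: CACGC vs CGCAT ✗; k=6: ACACGC vs CGCATA ✗; k=7: AACACGC vs CGCATAA ✗.
Perfect overlaps at k = 1, 3; the largest is 3.

Longest perfect overlap: 3 complementary base pairs; below the dimer-risk threshold (threshold 4).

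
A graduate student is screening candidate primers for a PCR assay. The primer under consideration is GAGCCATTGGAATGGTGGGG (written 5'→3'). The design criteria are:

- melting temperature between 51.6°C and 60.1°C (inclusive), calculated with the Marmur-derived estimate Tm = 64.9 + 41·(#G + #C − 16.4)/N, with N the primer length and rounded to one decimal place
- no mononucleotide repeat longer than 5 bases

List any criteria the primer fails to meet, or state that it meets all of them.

Meets all criteria.

Base counts: A=4, T=4, G=10, C=2 (length 20).
Tm: Tm = 64.9 + 41·(12 − 16.4)/20 = 55.9°C ✓
homopolymer run: longest run = 4 ✓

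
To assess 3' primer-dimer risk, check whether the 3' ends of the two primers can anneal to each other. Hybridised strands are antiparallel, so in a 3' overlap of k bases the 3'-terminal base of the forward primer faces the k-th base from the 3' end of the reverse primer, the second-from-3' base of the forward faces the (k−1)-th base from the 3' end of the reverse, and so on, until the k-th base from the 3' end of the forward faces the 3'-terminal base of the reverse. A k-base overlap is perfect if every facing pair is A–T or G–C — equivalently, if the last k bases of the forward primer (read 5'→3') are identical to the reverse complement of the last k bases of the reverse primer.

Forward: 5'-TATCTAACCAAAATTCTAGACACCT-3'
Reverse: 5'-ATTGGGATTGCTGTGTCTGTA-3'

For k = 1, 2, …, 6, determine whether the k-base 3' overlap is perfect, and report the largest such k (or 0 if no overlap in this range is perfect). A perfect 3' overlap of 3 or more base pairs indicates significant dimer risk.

Last 6 bases (5'→3') — forward …ACACCT, reverse …TCTGTA.
Reverse complement of the reverse primer's last 6 bases: TACAGA; its first k bases are the reverse complement of the reverse primer's last k bases, so a perfect k-base overlap needs the forward primer's last k bases to equal them.
Comparing (forward last k vs required): k=1: T vs T ✓; k=2: CT vs TA ✗; k=3: CCT vs TAC ✗; k=4: ACCT vs TACA ✗; k=5: CACCT vs TACAG ✗; k=6: ACACCT vs TACAGA ✗.
Only k = 1 is perfect, so the longest perfect 3' overlap is 1.

Longest perfect overlap: 1 complementary base pair; below the dimer-risk threshold (threshold 3).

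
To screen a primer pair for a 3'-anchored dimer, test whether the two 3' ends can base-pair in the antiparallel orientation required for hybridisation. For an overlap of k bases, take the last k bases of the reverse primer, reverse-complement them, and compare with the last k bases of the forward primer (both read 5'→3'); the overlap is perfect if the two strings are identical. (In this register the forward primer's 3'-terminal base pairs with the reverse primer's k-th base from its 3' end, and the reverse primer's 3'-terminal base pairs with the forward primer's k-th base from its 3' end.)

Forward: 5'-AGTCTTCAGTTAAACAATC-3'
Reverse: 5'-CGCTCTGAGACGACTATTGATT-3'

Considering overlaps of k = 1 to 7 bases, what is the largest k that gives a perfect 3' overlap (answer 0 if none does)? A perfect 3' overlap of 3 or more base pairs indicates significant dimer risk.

Longest perfect overlap: 4 complementary base pairs; significant dimer risk (threshold 3).

Last 7 bases (5'→3') — forward …AACAATC, reverse …ATTGATT.
Reverse complement of the reverse primer's last 7 bases: AATCAAT; its first k bases are the reverse complement of the reverse primer's last k bases, so a perfect k-base overlap needs the forward primer's last k bases to equal them.
Comparing (forward last k vs required): k=1: C vs A ✗; k=2: TC vs AA ✗; k=3: ATC vs AAT ✗; k=4: AATC vs AATC ✓; k=5: CAATC vs AATCA ✗; k=6: ACAATC vs AATCAA ✗; k=7: AACAATC vs AATCAAT ✗.
Only k = 4 is perfect, so the longest perfect 3' overlap is 4.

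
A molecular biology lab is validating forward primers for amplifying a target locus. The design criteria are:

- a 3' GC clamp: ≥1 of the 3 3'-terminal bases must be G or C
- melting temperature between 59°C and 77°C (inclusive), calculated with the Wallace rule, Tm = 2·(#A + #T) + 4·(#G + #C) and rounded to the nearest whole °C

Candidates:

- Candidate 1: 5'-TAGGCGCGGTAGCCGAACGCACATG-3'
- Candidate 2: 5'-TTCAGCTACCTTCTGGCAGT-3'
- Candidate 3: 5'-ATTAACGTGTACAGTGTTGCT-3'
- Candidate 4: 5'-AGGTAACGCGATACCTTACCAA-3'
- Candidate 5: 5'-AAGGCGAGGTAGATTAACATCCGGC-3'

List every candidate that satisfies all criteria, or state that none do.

Candidate 2, Candidate 4 and Candidate 5.

Candidate 1 (25 nt, A=6 T=3 G=9 C=7): 3' end ATG has 1 G/C ✓; Tm = 2·9 + 4·16 = 82°C, outside 59–77°C ✗ — fails.
Candidate 2 (20 nt, A=3 T=7 G=4 C=6): 3' end AGT has 1 G/C ✓; Tm = 2·10 + 4·10 = 60°C ✓ — passes.
Candidate 3 (21 nt, A=5 T=8 G=5 C=3): 3' end GCT has 2 G/C ✓; Tm = 2·13 + 4·8 = 58°C, outside 59–77°C ✗ — fails.
Candidate 4 (22 nt, A=8 T=4 G=4 C=6): 3' end CAA has 1 G/C ✓; Tm = 2·12 + 4·10 = 64°C ✓ — passes.
Candidate 5 (25 nt, A=8 T=4 G=8 C=5): 3' end GGC has 3 G/C ✓; Tm = 2·12 + 4·13 = 76°C ✓ — passes.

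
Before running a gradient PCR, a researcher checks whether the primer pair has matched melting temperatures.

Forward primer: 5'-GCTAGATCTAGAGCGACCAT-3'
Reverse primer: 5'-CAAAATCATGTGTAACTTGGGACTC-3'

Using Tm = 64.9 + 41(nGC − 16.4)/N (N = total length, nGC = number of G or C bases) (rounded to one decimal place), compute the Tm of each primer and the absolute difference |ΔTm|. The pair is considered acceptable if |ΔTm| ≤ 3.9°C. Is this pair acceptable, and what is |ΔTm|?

|ΔTm| = 2.6°C; the pair is acceptable.

Forward: G+C = 10, N = 20 → Tm = 64.9 + 41·(10 − 16.4)/20 = 51.8°C.
Reverse: G+C = 10, N = 25 → Tm = 64.9 + 41·(10 − 16.4)/25 = 54.4°C.
|ΔTm| = |51.8 − 54.4| = 2.6°C, ≤ 3.9°C.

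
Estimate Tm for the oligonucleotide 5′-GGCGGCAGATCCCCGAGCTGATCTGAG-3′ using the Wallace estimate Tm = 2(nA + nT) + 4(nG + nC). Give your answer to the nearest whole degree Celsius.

Base counts: A=5, T=4, G=10, C=8 (length 27).
Tm = 2·(5+4) + 4·(10+8) = 2·9 + 4·18 = 18 + 72 = 90°C.

90°C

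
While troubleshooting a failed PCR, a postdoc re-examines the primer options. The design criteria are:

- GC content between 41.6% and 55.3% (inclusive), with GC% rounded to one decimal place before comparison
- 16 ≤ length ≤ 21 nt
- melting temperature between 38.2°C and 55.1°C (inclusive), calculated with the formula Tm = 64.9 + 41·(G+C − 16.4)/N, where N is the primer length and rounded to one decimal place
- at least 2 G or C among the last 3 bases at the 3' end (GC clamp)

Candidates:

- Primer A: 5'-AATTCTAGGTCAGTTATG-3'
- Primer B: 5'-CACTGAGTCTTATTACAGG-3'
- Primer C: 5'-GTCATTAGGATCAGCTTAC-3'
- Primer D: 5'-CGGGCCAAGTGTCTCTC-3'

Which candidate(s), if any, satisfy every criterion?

Primer B only.

Primer A (18 nt, A=5 T=7 G=4 C=2): GC 6/18 = 33.3%, outside 41.6–55.3% ✗; length 18 ✓; Tm = 64.9 + 41·(6 − 16.4)/18 = 41.2°C ✓; 3' end ATG has 1 G/C, need ≥2 ✗ — fails.
Primer B (19 nt, A=5 T=6 G=4 C=4): GC 8/19 = 42.1% ✓; length 19 ✓; Tm = 64.9 + 41·(8 − 16.4)/19 = 46.8°C ✓; 3' end AGG has 2 G/C ✓ — passes.
Primer C (19 nt, A=5 T=6 G=4 C=4): GC 8/19 = 42.1% ✓; length 19 ✓; Tm = 64.9 + 41·(8 − 16.4)/19 = 46.8°C ✓; 3' end TAC has 1 G/C, need ≥2 ✗ — fails.
Primer D (17 nt, A=2 T=4 G=5 C=6): GC 11/17 = 64.7%, outside 41.6–55.3% ✗; length 17 ✓; Tm = 64.9 + 41·(11 − 16.4)/17 = 51.9°C ✓; 3' end CTC has 2 G/C ✓ — fails.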